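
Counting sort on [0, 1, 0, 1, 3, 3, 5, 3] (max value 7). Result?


Count array: [2, 2, 0, 3, 0, 1, 0, 0]
Reconstruct: [0, 0, 1, 1, 3, 3, 3, 5]


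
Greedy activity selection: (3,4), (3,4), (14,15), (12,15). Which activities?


Greedy: pick earliest-ending, then skip overlaps.
Selected (2 activities): [(3, 4), (14, 15)]


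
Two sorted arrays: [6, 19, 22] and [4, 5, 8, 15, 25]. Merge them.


Compare heads, take smaller each step.
Merged: [4, 5, 6, 8, 15, 19, 22, 25]


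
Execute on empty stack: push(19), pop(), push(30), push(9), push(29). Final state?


push(19) -> [19]
pop() returns 19 -> []
push(30) -> [30]
push(9) -> [30, 9]
push(29) -> [30, 9, 29]
Final stack (bottom to top): [30, 9, 29]


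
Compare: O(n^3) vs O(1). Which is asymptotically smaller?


constant grows slower than cubic
O(1) is asymptotically smaller; O(n^3) grows faster


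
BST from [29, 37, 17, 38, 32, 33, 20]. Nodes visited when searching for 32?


BST root = 29
Search for 32: compare at each node
Path: [29, 37, 32]


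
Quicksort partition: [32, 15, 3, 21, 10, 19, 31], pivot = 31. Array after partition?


Elements <= 31 go left of pivot.
Result: [15, 3, 21, 10, 19, 31, 32], pivot at index 5


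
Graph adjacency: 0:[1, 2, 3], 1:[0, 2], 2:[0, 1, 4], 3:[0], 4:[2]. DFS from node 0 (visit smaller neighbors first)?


DFS stack-based: start with [0]
Visit order: [0, 1, 2, 4, 3]


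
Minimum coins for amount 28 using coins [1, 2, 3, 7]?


dp[0]=0; dp[i]=1+min(dp[i-c] for c in coins)
...dp[23]=4, dp[24]=4, dp[25]=5, dp[26]=5, dp[27]=5, dp[28]=4
Minimum coins for 28 = 4


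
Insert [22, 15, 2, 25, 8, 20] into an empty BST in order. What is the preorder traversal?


Root = 22; build tree by BST insertion.
Preorder traversal: [22, 15, 2, 8, 20, 25]


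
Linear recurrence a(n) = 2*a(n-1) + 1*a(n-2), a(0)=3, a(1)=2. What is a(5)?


Build bottom-up:
...a(3)=16, a(4)=39, a(5)=2*39+1*16=94


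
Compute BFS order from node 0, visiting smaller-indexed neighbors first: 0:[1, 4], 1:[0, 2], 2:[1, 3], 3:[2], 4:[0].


BFS queue: start with [0]
Visit order: [0, 1, 4, 2, 3]


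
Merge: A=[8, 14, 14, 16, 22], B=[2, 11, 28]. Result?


Compare heads, take smaller each step.
Merged: [2, 8, 11, 14, 14, 16, 22, 28]


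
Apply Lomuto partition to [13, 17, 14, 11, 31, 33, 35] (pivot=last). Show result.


Elements <= 35 go left of pivot.
Result: [13, 17, 14, 11, 31, 33, 35], pivot at index 6


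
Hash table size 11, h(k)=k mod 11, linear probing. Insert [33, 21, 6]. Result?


Insertions: 33->slot 0; 21->slot 10; 6->slot 6
Table: [33, None, None, None, None, None, 6, None, None, None, 21]


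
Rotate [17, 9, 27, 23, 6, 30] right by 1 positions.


Right rotate by 1: [30, 17, 9, 27, 23, 6]


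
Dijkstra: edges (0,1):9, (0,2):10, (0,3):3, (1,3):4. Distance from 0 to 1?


Dijkstra from 0:
Distances: {0: 0, 1: 7, 2: 10, 3: 3}
Shortest distance to 1 = 7, path = [0, 3, 1]


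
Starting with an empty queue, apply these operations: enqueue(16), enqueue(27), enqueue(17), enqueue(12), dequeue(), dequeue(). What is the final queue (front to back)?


enqueue(16) -> [16]
enqueue(27) -> [16, 27]
enqueue(17) -> [16, 27, 17]
enqueue(12) -> [16, 27, 17, 12]
dequeue() returns 16 -> [27, 17, 12]
dequeue() returns 27 -> [17, 12]
Final queue (front to back): [17, 12]


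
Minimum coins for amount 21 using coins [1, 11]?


dp[0]=0; dp[i]=1+min(dp[i-c] for c in coins)
...dp[16]=6, dp[17]=7, dp[18]=8, dp[19]=9, dp[20]=10, dp[21]=11
Minimum coins for 21 = 11


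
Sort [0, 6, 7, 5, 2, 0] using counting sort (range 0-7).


Count array: [2, 0, 1, 0, 0, 1, 1, 1]
Reconstruct: [0, 0, 2, 5, 6, 7]


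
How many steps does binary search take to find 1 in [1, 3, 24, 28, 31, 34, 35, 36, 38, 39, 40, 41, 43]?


Search for 1:
[0,12] mid=6 arr[6]=35
[0,5] mid=2 arr[2]=24
[0,1] mid=0 arr[0]=1
Total: 3 comparisons


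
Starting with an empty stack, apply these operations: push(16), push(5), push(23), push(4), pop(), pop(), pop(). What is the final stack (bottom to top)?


push(16) -> [16]
push(5) -> [16, 5]
push(23) -> [16, 5, 23]
push(4) -> [16, 5, 23, 4]
pop() returns 4 -> [16, 5, 23]
pop() returns 23 -> [16, 5]
pop() returns 5 -> [16]
Final stack (bottom to top): [16]


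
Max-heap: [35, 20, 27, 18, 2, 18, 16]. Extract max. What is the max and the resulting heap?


Max = 35
Replace root with last, heapify down
Resulting heap: [27, 20, 18, 18, 2, 16]


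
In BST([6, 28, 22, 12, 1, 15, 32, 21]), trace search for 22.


BST root = 6
Search for 22: compare at each node
Path: [6, 28, 22]


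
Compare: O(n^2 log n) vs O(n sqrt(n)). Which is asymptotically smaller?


n^1.5 grows slower than n^2 log n
O(n sqrt(n)) is asymptotically smaller; O(n^2 log n) grows faster


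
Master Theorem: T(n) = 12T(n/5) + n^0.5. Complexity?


a=12, b=5, c=0.5. log_5(12)=1.544 > c=0.5. Case 1: O(n^log_b(a)) = O(n^1.544)
Complexity: O(n^1.544)


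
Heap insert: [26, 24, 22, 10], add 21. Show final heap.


Append 21: [26, 24, 22, 10, 21]
Bubble up: no swaps needed
Result: [26, 24, 22, 10, 21]


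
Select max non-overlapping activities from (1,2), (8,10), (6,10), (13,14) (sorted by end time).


Greedy: pick earliest-ending, then skip overlaps.
Selected (3 activities): [(1, 2), (8, 10), (13, 14)]


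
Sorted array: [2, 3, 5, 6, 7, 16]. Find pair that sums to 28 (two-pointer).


Two pointers: lo=0, hi=5
No pair sums to 28


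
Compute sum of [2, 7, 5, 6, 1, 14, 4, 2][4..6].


Prefix sums: [0, 2, 9, 14, 20, 21, 35, 39, 41]
Sum[4..6] = prefix[7] - prefix[4] = 39 - 20 = 19


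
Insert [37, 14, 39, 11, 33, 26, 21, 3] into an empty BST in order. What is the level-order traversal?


Root = 37; build tree by BST insertion.
Level-Order traversal: [37, 14, 39, 11, 33, 3, 26, 21]


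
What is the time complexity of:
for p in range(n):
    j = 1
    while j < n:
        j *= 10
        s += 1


Per nesting level: O(n) * O(log n) = O(n log n)
Complexity: O(n log n)


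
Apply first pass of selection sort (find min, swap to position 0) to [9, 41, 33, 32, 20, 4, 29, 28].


After one pass: [4, 41, 33, 32, 20, 9, 29, 28]


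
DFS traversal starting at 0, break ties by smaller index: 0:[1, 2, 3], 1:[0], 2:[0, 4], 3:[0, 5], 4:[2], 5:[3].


DFS stack-based: start with [0]
Visit order: [0, 1, 2, 4, 3, 5]


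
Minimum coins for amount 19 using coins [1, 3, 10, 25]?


dp[0]=0; dp[i]=1+min(dp[i-c] for c in coins)
...dp[14]=3, dp[15]=4, dp[16]=3, dp[17]=4, dp[18]=5, dp[19]=4
Minimum coins for 19 = 4


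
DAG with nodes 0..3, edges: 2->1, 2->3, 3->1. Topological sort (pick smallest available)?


Kahn's algorithm, process smallest node first
Order: [0, 2, 3, 1]


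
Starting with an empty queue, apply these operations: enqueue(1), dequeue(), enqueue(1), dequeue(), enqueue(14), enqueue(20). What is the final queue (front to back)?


enqueue(1) -> [1]
dequeue() returns 1 -> []
enqueue(1) -> [1]
dequeue() returns 1 -> []
enqueue(14) -> [14]
enqueue(20) -> [14, 20]
Final queue (front to back): [14, 20]


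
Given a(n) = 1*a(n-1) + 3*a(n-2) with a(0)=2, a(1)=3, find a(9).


Build bottom-up:
...a(7)=531, a(8)=1233, a(9)=1*1233+3*531=2826


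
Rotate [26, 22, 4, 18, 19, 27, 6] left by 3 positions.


Left rotate by 3: [18, 19, 27, 6, 26, 22, 4]


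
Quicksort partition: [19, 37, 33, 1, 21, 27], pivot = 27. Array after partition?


Elements <= 27 go left of pivot.
Result: [19, 1, 21, 27, 33, 37], pivot at index 3


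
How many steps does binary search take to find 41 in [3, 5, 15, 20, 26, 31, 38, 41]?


Search for 41:
[0,7] mid=3 arr[3]=20
[4,7] mid=5 arr[5]=31
[6,7] mid=6 arr[6]=38
[7,7] mid=7 arr[7]=41
Total: 4 comparisons


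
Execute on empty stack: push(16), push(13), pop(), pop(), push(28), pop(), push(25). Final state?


push(16) -> [16]
push(13) -> [16, 13]
pop() returns 13 -> [16]
pop() returns 16 -> []
push(28) -> [28]
pop() returns 28 -> []
push(25) -> [25]
Final stack (bottom to top): [25]


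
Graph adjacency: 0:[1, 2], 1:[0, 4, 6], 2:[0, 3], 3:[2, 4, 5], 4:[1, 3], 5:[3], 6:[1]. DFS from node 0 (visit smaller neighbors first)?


DFS stack-based: start with [0]
Visit order: [0, 1, 4, 3, 2, 5, 6]


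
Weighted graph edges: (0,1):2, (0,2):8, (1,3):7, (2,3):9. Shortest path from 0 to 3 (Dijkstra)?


Dijkstra from 0:
Distances: {0: 0, 1: 2, 2: 8, 3: 9}
Shortest distance to 3 = 9, path = [0, 1, 3]


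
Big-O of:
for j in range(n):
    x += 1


Per nesting level: O(n) = O(n)
Complexity: O(n)


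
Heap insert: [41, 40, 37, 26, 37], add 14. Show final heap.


Append 14: [41, 40, 37, 26, 37, 14]
Bubble up: no swaps needed
Result: [41, 40, 37, 26, 37, 14]


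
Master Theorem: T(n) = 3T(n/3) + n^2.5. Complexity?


a=3, b=3, c=2.5. log_3(3)=1 < c=2.5. Case 3: O(n^c) = O(n^2.500)
Complexity: O(n^2.500)


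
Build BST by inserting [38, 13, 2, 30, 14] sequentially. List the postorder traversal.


Root = 38; build tree by BST insertion.
Postorder traversal: [2, 14, 30, 13, 38]


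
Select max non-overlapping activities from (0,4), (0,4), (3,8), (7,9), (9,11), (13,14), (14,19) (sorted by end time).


Greedy: pick earliest-ending, then skip overlaps.
Selected (5 activities): [(0, 4), (7, 9), (9, 11), (13, 14), (14, 19)]


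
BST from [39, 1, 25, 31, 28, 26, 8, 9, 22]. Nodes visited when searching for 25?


BST root = 39
Search for 25: compare at each node
Path: [39, 1, 25]


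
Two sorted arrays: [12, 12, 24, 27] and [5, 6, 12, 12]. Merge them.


Compare heads, take smaller each step.
Merged: [5, 6, 12, 12, 12, 12, 24, 27]


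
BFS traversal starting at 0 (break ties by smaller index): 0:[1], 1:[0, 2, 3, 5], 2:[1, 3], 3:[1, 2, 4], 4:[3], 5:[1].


BFS queue: start with [0]
Visit order: [0, 1, 2, 3, 5, 4]


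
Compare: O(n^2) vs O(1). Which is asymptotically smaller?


constant grows slower than quadratic
O(1) is asymptotically smaller; O(n^2) grows faster


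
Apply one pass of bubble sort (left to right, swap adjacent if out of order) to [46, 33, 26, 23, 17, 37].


After one pass: [33, 26, 23, 17, 37, 46]


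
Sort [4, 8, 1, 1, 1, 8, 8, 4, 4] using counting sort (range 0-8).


Count array: [0, 3, 0, 0, 3, 0, 0, 0, 3]
Reconstruct: [1, 1, 1, 4, 4, 4, 8, 8, 8]


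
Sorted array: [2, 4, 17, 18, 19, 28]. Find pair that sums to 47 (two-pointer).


Two pointers: lo=0, hi=5
Found pair: (19, 28) summing to 47


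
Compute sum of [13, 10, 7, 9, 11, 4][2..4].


Prefix sums: [0, 13, 23, 30, 39, 50, 54]
Sum[2..4] = prefix[5] - prefix[2] = 50 - 23 = 27


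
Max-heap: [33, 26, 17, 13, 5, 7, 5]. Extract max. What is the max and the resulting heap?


Max = 33
Replace root with last, heapify down
Resulting heap: [26, 13, 17, 5, 5, 7]


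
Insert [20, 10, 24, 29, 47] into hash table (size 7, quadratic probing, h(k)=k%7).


Insertions: 20->slot 6; 10->slot 3; 24->slot 4; 29->slot 1; 47->slot 5
Table: [None, 29, None, 10, 24, 47, 20]


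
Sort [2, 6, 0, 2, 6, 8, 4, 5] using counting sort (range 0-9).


Count array: [1, 0, 2, 0, 1, 1, 2, 0, 1, 0]
Reconstruct: [0, 2, 2, 4, 5, 6, 6, 8]


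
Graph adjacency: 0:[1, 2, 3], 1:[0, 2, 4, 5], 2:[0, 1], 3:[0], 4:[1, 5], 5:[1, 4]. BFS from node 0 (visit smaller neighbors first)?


BFS queue: start with [0]
Visit order: [0, 1, 2, 3, 4, 5]


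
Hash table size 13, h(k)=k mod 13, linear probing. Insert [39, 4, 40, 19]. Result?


Insertions: 39->slot 0; 4->slot 4; 40->slot 1; 19->slot 6
Table: [39, 40, None, None, 4, None, 19, None, None, None, None, None, None]


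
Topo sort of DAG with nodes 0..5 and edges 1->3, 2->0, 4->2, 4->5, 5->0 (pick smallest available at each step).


Kahn's algorithm, process smallest node first
Order: [1, 3, 4, 2, 5, 0]


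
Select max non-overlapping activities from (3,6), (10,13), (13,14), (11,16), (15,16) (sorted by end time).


Greedy: pick earliest-ending, then skip overlaps.
Selected (4 activities): [(3, 6), (10, 13), (13, 14), (15, 16)]


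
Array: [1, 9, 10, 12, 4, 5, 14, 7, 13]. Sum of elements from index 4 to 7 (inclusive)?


Prefix sums: [0, 1, 10, 20, 32, 36, 41, 55, 62, 75]
Sum[4..7] = prefix[8] - prefix[4] = 62 - 32 = 30


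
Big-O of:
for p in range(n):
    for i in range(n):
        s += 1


Per nesting level: O(n) * O(n) = O(n^2)
Complexity: O(n^2)


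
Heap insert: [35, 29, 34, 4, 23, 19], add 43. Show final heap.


Append 43: [35, 29, 34, 4, 23, 19, 43]
Bubble up: swap idx 6(43) with idx 2(34); swap idx 2(43) with idx 0(35)
Result: [43, 29, 35, 4, 23, 19, 34]


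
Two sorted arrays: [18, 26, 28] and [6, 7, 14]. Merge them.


Compare heads, take smaller each step.
Merged: [6, 7, 14, 18, 26, 28]


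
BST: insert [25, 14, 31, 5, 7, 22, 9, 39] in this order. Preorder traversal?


Root = 25; build tree by BST insertion.
Preorder traversal: [25, 14, 5, 7, 9, 22, 31, 39]


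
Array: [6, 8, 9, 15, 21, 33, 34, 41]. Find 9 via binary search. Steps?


Search for 9:
[0,7] mid=3 arr[3]=15
[0,2] mid=1 arr[1]=8
[2,2] mid=2 arr[2]=9
Total: 3 comparisons


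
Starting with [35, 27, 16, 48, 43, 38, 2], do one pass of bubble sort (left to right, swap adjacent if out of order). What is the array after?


After one pass: [27, 16, 35, 43, 38, 2, 48]


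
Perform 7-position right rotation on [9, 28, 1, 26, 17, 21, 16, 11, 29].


Right rotate by 7: [1, 26, 17, 21, 16, 11, 29, 9, 28]


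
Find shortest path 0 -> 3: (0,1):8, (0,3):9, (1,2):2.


Dijkstra from 0:
Distances: {0: 0, 1: 8, 2: 10, 3: 9}
Shortest distance to 3 = 9, path = [0, 3]


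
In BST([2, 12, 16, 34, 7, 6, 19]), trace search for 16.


BST root = 2
Search for 16: compare at each node
Path: [2, 12, 16]


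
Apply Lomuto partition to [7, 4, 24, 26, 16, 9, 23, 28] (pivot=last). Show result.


Elements <= 28 go left of pivot.
Result: [7, 4, 24, 26, 16, 9, 23, 28], pivot at index 7


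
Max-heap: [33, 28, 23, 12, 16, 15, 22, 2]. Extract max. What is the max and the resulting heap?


Max = 33
Replace root with last, heapify down
Resulting heap: [28, 16, 23, 12, 2, 15, 22]


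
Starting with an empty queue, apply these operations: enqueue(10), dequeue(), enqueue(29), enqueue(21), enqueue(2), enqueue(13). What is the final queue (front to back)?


enqueue(10) -> [10]
dequeue() returns 10 -> []
enqueue(29) -> [29]
enqueue(21) -> [29, 21]
enqueue(2) -> [29, 21, 2]
enqueue(13) -> [29, 21, 2, 13]
Final queue (front to back): [29, 21, 2, 13]


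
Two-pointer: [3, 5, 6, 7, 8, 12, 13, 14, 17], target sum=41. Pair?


Two pointers: lo=0, hi=8
No pair sums to 41


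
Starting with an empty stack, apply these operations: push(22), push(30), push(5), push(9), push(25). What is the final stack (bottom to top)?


push(22) -> [22]
push(30) -> [22, 30]
push(5) -> [22, 30, 5]
push(9) -> [22, 30, 5, 9]
push(25) -> [22, 30, 5, 9, 25]
Final stack (bottom to top): [22, 30, 5, 9, 25]


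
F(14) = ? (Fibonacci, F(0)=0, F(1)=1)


F(n)=F(n-1)+F(n-2)
...F(12)=144, F(13)=233, F(14)=377


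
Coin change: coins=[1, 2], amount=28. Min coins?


dp[0]=0; dp[i]=1+min(dp[i-c] for c in coins)
...dp[23]=12, dp[24]=12, dp[25]=13, dp[26]=13, dp[27]=14, dp[28]=14
Minimum coins for 28 = 14


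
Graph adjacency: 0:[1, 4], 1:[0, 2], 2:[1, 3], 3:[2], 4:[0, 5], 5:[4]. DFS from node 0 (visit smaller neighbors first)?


DFS stack-based: start with [0]
Visit order: [0, 1, 2, 3, 4, 5]


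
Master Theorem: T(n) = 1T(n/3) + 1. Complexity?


a=1, b=3, c=0. log_3(1)=0 = c=0. Case 2: O(n^c log n) = O(log n)
Complexity: O(log n)


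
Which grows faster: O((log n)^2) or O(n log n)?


polylogarithmic grows slower than linearithmic
O((log n)^2) is asymptotically smaller; O(n log n) grows faster


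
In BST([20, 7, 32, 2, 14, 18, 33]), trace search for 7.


BST root = 20
Search for 7: compare at each node
Path: [20, 7]


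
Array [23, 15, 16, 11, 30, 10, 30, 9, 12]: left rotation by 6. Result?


Left rotate by 6: [30, 9, 12, 23, 15, 16, 11, 30, 10]


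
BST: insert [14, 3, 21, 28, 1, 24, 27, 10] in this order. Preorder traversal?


Root = 14; build tree by BST insertion.
Preorder traversal: [14, 3, 1, 10, 21, 28, 24, 27]


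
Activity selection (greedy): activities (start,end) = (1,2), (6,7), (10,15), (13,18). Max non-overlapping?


Greedy: pick earliest-ending, then skip overlaps.
Selected (3 activities): [(1, 2), (6, 7), (10, 15)]


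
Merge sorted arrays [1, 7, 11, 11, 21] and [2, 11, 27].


Compare heads, take smaller each step.
Merged: [1, 2, 7, 11, 11, 11, 21, 27]


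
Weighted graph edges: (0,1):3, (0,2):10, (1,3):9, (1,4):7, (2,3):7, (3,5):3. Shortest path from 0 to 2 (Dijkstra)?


Dijkstra from 0:
Distances: {0: 0, 1: 3, 2: 10, 3: 12, 4: 10, 5: 15}
Shortest distance to 2 = 10, path = [0, 2]


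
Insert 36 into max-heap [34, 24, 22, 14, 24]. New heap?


Append 36: [34, 24, 22, 14, 24, 36]
Bubble up: swap idx 5(36) with idx 2(22); swap idx 2(36) with idx 0(34)
Result: [36, 24, 34, 14, 24, 22]


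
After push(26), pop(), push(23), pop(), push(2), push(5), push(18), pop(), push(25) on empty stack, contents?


push(26) -> [26]
pop() returns 26 -> []
push(23) -> [23]
pop() returns 23 -> []
push(2) -> [2]
push(5) -> [2, 5]
push(18) -> [2, 5, 18]
pop() returns 18 -> [2, 5]
push(25) -> [2, 5, 25]
Final stack (bottom to top): [2, 5, 25]


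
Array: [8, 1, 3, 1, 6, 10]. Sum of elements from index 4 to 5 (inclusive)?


Prefix sums: [0, 8, 9, 12, 13, 19, 29]
Sum[4..5] = prefix[6] - prefix[4] = 29 - 13 = 16


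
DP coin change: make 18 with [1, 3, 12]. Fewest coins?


dp[0]=0; dp[i]=1+min(dp[i-c] for c in coins)
...dp[13]=2, dp[14]=3, dp[15]=2, dp[16]=3, dp[17]=4, dp[18]=3
Minimum coins for 18 = 3


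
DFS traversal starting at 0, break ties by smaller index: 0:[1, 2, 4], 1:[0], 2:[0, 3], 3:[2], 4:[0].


DFS stack-based: start with [0]
Visit order: [0, 1, 2, 3, 4]


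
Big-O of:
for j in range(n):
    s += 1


Per nesting level: O(n) = O(n)
Complexity: O(n)


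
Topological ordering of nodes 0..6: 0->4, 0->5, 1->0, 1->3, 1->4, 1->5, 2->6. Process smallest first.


Kahn's algorithm, process smallest node first
Order: [1, 0, 2, 3, 4, 5, 6]


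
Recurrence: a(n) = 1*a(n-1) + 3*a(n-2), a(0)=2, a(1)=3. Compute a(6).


Build bottom-up:
...a(4)=45, a(5)=99, a(6)=1*99+3*45=234


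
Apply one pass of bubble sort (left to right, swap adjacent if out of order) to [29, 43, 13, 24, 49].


After one pass: [29, 13, 24, 43, 49]


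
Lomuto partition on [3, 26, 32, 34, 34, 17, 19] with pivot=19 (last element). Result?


Elements <= 19 go left of pivot.
Result: [3, 17, 19, 34, 34, 26, 32], pivot at index 2


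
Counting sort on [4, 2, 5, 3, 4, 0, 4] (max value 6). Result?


Count array: [1, 0, 1, 1, 3, 1, 0]
Reconstruct: [0, 2, 3, 4, 4, 4, 5]


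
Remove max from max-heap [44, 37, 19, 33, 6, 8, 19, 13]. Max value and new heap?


Max = 44
Replace root with last, heapify down
Resulting heap: [37, 33, 19, 13, 6, 8, 19]


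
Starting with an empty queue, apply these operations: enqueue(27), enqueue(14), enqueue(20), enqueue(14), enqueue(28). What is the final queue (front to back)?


enqueue(27) -> [27]
enqueue(14) -> [27, 14]
enqueue(20) -> [27, 14, 20]
enqueue(14) -> [27, 14, 20, 14]
enqueue(28) -> [27, 14, 20, 14, 28]
Final queue (front to back): [27, 14, 20, 14, 28]


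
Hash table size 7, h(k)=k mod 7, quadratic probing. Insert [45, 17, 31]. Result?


Insertions: 45->slot 3; 17->slot 4; 31->slot 0
Table: [31, None, None, 45, 17, None, None]


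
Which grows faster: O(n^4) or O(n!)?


quartic grows slower than factorial
O(n^4) is asymptotically smaller; O(n!) grows faster


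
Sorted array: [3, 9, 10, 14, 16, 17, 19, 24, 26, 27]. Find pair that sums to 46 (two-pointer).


Two pointers: lo=0, hi=9
Found pair: (19, 27) summing to 46


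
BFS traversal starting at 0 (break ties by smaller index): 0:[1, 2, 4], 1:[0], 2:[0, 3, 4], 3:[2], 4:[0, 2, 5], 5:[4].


BFS queue: start with [0]
Visit order: [0, 1, 2, 4, 3, 5]


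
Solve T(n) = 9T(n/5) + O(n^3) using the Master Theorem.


a=9, b=5, c=3. log_5(9)=1.365 < c=3. Case 3: O(n^c) = O(n^3)
Complexity: O(n^3)


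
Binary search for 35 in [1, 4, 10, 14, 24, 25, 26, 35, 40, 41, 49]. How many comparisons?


Search for 35:
[0,10] mid=5 arr[5]=25
[6,10] mid=8 arr[8]=40
[6,7] mid=6 arr[6]=26
[7,7] mid=7 arr[7]=35
Total: 4 comparisons


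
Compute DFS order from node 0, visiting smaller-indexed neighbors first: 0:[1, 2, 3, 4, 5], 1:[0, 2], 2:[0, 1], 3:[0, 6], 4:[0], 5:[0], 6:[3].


DFS stack-based: start with [0]
Visit order: [0, 1, 2, 3, 6, 4, 5]


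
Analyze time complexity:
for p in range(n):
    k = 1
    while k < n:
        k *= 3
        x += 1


Per nesting level: O(n) * O(log n) = O(n log n)
Complexity: O(n log n)


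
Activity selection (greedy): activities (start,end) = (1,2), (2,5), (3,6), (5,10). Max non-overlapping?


Greedy: pick earliest-ending, then skip overlaps.
Selected (3 activities): [(1, 2), (2, 5), (5, 10)]


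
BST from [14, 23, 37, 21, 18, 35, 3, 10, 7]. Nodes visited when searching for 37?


BST root = 14
Search for 37: compare at each node
Path: [14, 23, 37]


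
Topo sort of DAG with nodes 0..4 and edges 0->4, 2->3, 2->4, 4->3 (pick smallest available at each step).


Kahn's algorithm, process smallest node first
Order: [0, 1, 2, 4, 3]


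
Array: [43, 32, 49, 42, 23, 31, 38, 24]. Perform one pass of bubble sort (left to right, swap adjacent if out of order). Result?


After one pass: [32, 43, 42, 23, 31, 38, 24, 49]


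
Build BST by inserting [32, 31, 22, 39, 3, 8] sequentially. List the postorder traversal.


Root = 32; build tree by BST insertion.
Postorder traversal: [8, 3, 22, 31, 39, 32]


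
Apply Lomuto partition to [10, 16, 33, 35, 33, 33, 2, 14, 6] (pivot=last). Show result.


Elements <= 6 go left of pivot.
Result: [2, 6, 33, 35, 33, 33, 10, 14, 16], pivot at index 1


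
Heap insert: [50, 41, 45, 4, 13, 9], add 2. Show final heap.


Append 2: [50, 41, 45, 4, 13, 9, 2]
Bubble up: no swaps needed
Result: [50, 41, 45, 4, 13, 9, 2]


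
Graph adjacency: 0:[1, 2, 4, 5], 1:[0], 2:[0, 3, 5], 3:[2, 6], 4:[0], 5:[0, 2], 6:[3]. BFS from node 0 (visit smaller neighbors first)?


BFS queue: start with [0]
Visit order: [0, 1, 2, 4, 5, 3, 6]


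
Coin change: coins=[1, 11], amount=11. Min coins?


dp[0]=0; dp[i]=1+min(dp[i-c] for c in coins)
...dp[6]=6, dp[7]=7, dp[8]=8, dp[9]=9, dp[10]=10, dp[11]=1
Minimum coins for 11 = 1


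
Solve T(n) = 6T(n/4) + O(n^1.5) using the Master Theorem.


a=6, b=4, c=1.5. log_4(6)=1.292 < c=1.5. Case 3: O(n^c) = O(n^1.500)
Complexity: O(n^1.500)


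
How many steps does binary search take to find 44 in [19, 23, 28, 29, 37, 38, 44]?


Search for 44:
[0,6] mid=3 arr[3]=29
[4,6] mid=5 arr[5]=38
[6,6] mid=6 arr[6]=44
Total: 3 comparisons


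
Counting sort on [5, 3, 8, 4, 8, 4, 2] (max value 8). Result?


Count array: [0, 0, 1, 1, 2, 1, 0, 0, 2]
Reconstruct: [2, 3, 4, 4, 5, 8, 8]


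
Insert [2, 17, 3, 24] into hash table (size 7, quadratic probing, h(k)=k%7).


Insertions: 2->slot 2; 17->slot 3; 3->slot 4; 24->slot 0
Table: [24, None, 2, 17, 3, None, None]


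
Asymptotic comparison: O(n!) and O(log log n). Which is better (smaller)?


double-logarithmic grows slower than factorial
O(log log n) is asymptotically smaller; O(n!) grows faster


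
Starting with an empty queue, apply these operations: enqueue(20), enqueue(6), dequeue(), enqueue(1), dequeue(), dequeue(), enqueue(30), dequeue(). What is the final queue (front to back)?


enqueue(20) -> [20]
enqueue(6) -> [20, 6]
dequeue() returns 20 -> [6]
enqueue(1) -> [6, 1]
dequeue() returns 6 -> [1]
dequeue() returns 1 -> []
enqueue(30) -> [30]
dequeue() returns 30 -> []
Final queue (front to back): []


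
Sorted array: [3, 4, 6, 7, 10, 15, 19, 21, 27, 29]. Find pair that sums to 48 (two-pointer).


Two pointers: lo=0, hi=9
Found pair: (19, 29) summing to 48


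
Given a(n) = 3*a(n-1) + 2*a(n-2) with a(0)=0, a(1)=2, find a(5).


Build bottom-up:
...a(3)=22, a(4)=78, a(5)=3*78+2*22=278


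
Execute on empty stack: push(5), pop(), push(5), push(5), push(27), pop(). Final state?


push(5) -> [5]
pop() returns 5 -> []
push(5) -> [5]
push(5) -> [5, 5]
push(27) -> [5, 5, 27]
pop() returns 27 -> [5, 5]
Final stack (bottom to top): [5, 5]


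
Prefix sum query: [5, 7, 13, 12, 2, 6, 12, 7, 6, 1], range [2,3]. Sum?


Prefix sums: [0, 5, 12, 25, 37, 39, 45, 57, 64, 70, 71]
Sum[2..3] = prefix[4] - prefix[2] = 37 - 12 = 25


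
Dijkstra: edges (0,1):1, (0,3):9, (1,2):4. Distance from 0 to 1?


Dijkstra from 0:
Distances: {0: 0, 1: 1, 2: 5, 3: 9}
Shortest distance to 1 = 1, path = [0, 1]


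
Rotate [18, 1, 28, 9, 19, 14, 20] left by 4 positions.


Left rotate by 4: [19, 14, 20, 18, 1, 28, 9]


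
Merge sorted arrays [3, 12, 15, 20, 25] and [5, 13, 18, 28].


Compare heads, take smaller each step.
Merged: [3, 5, 12, 13, 15, 18, 20, 25, 28]


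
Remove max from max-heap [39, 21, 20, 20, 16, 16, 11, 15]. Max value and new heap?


Max = 39
Replace root with last, heapify down
Resulting heap: [21, 20, 20, 15, 16, 16, 11]


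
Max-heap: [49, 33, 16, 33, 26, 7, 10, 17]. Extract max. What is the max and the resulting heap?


Max = 49
Replace root with last, heapify down
Resulting heap: [33, 33, 16, 17, 26, 7, 10]


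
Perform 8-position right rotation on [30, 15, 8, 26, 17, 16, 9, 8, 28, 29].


Right rotate by 8: [8, 26, 17, 16, 9, 8, 28, 29, 30, 15]


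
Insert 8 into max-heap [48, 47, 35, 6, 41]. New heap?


Append 8: [48, 47, 35, 6, 41, 8]
Bubble up: no swaps needed
Result: [48, 47, 35, 6, 41, 8]


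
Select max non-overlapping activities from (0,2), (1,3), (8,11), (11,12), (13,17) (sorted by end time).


Greedy: pick earliest-ending, then skip overlaps.
Selected (4 activities): [(0, 2), (8, 11), (11, 12), (13, 17)]


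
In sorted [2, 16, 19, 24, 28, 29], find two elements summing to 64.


Two pointers: lo=0, hi=5
No pair sums to 64


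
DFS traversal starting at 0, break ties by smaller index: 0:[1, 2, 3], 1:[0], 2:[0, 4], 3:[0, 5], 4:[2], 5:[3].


DFS stack-based: start with [0]
Visit order: [0, 1, 2, 4, 3, 5]


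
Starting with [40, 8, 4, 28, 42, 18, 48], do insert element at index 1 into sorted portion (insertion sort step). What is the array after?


After one pass: [8, 40, 4, 28, 42, 18, 48]


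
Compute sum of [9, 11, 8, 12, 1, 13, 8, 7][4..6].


Prefix sums: [0, 9, 20, 28, 40, 41, 54, 62, 69]
Sum[4..6] = prefix[7] - prefix[4] = 62 - 40 = 22


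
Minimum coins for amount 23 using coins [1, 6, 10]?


dp[0]=0; dp[i]=1+min(dp[i-c] for c in coins)
...dp[18]=3, dp[19]=4, dp[20]=2, dp[21]=3, dp[22]=3, dp[23]=4
Minimum coins for 23 = 4


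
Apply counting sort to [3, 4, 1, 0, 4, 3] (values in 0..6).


Count array: [1, 1, 0, 2, 2, 0, 0]
Reconstruct: [0, 1, 3, 3, 4, 4]


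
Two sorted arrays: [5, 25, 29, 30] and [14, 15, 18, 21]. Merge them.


Compare heads, take smaller each step.
Merged: [5, 14, 15, 18, 21, 25, 29, 30]


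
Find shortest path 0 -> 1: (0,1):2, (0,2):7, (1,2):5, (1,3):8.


Dijkstra from 0:
Distances: {0: 0, 1: 2, 2: 7, 3: 10}
Shortest distance to 1 = 2, path = [0, 1]


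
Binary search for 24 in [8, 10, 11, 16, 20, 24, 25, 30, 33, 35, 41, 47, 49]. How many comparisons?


Search for 24:
[0,12] mid=6 arr[6]=25
[0,5] mid=2 arr[2]=11
[3,5] mid=4 arr[4]=20
[5,5] mid=5 arr[5]=24
Total: 4 comparisons


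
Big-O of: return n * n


Analysis: constant-time operation, no loop
Complexity: O(1)


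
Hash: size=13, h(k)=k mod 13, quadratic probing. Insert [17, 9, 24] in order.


Insertions: 17->slot 4; 9->slot 9; 24->slot 11
Table: [None, None, None, None, 17, None, None, None, None, 9, None, 24, None]


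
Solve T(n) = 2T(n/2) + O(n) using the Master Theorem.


a=2, b=2, c=1. log_2(2)=1 = c=1. Case 2: O(n^c log n) = O(n log n)
Complexity: O(n log n)


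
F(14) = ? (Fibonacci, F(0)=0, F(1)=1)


F(n)=F(n-1)+F(n-2)
...F(12)=144, F(13)=233, F(14)=377


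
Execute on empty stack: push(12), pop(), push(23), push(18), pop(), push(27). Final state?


push(12) -> [12]
pop() returns 12 -> []
push(23) -> [23]
push(18) -> [23, 18]
pop() returns 18 -> [23]
push(27) -> [23, 27]
Final stack (bottom to top): [23, 27]


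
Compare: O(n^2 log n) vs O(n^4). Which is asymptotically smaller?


n^2 log n grows slower than quartic
O(n^2 log n) is asymptotically smaller; O(n^4) grows faster


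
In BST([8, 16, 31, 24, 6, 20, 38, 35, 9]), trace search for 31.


BST root = 8
Search for 31: compare at each node
Path: [8, 16, 31]


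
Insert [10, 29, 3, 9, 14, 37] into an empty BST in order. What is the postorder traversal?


Root = 10; build tree by BST insertion.
Postorder traversal: [9, 3, 14, 37, 29, 10]


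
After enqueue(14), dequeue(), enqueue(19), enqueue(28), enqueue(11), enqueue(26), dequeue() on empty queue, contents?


enqueue(14) -> [14]
dequeue() returns 14 -> []
enqueue(19) -> [19]
enqueue(28) -> [19, 28]
enqueue(11) -> [19, 28, 11]
enqueue(26) -> [19, 28, 11, 26]
dequeue() returns 19 -> [28, 11, 26]
Final queue (front to back): [28, 11, 26]


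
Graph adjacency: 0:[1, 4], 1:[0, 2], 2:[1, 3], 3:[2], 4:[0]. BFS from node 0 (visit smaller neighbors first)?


BFS queue: start with [0]
Visit order: [0, 1, 4, 2, 3]


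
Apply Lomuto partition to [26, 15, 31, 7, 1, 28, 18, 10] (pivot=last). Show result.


Elements <= 10 go left of pivot.
Result: [7, 1, 10, 26, 15, 28, 18, 31], pivot at index 2


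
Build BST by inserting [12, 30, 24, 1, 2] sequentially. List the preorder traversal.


Root = 12; build tree by BST insertion.
Preorder traversal: [12, 1, 2, 30, 24]


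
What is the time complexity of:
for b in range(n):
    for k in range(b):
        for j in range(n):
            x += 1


Per nesting level: O(n) * O(n) [triangular over b] * O(n) = O(n^3)
Complexity: O(n^3)


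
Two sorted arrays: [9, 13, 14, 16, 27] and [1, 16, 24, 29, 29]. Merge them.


Compare heads, take smaller each step.
Merged: [1, 9, 13, 14, 16, 16, 24, 27, 29, 29]


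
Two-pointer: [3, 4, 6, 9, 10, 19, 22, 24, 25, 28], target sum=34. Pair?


Two pointers: lo=0, hi=9
Found pair: (6, 28) summing to 34


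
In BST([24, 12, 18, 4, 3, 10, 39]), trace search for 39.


BST root = 24
Search for 39: compare at each node
Path: [24, 39]


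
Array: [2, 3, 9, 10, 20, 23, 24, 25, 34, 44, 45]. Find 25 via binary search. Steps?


Search for 25:
[0,10] mid=5 arr[5]=23
[6,10] mid=8 arr[8]=34
[6,7] mid=6 arr[6]=24
[7,7] mid=7 arr[7]=25
Total: 4 comparisons


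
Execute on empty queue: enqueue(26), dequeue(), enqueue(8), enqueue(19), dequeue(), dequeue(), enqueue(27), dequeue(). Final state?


enqueue(26) -> [26]
dequeue() returns 26 -> []
enqueue(8) -> [8]
enqueue(19) -> [8, 19]
dequeue() returns 8 -> [19]
dequeue() returns 19 -> []
enqueue(27) -> [27]
dequeue() returns 27 -> []
Final queue (front to back): []


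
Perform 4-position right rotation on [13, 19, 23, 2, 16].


Right rotate by 4: [19, 23, 2, 16, 13]


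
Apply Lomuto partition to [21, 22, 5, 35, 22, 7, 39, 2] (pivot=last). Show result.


Elements <= 2 go left of pivot.
Result: [2, 22, 5, 35, 22, 7, 39, 21], pivot at index 0


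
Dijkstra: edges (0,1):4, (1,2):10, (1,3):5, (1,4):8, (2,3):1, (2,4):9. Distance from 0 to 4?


Dijkstra from 0:
Distances: {0: 0, 1: 4, 2: 10, 3: 9, 4: 12}
Shortest distance to 4 = 12, path = [0, 1, 4]


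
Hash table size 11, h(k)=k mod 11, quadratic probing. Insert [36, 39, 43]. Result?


Insertions: 36->slot 3; 39->slot 6; 43->slot 10
Table: [None, None, None, 36, None, None, 39, None, None, None, 43]


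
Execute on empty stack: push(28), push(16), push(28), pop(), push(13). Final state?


push(28) -> [28]
push(16) -> [28, 16]
push(28) -> [28, 16, 28]
pop() returns 28 -> [28, 16]
push(13) -> [28, 16, 13]
Final stack (bottom to top): [28, 16, 13]


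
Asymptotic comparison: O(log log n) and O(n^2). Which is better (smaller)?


double-logarithmic grows slower than quadratic
O(log log n) is asymptotically smaller; O(n^2) grows faster


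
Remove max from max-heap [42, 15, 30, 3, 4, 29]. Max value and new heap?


Max = 42
Replace root with last, heapify down
Resulting heap: [30, 15, 29, 3, 4]


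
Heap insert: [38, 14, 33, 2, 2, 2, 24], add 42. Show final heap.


Append 42: [38, 14, 33, 2, 2, 2, 24, 42]
Bubble up: swap idx 7(42) with idx 3(2); swap idx 3(42) with idx 1(14); swap idx 1(42) with idx 0(38)
Result: [42, 38, 33, 14, 2, 2, 24, 2]


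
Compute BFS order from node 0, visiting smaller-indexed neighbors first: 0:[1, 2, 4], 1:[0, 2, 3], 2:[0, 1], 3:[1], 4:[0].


BFS queue: start with [0]
Visit order: [0, 1, 2, 4, 3]


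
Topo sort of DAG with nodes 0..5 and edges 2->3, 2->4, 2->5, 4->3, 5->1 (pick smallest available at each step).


Kahn's algorithm, process smallest node first
Order: [0, 2, 4, 3, 5, 1]


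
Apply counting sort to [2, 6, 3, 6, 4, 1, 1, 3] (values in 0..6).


Count array: [0, 2, 1, 2, 1, 0, 2]
Reconstruct: [1, 1, 2, 3, 3, 4, 6, 6]


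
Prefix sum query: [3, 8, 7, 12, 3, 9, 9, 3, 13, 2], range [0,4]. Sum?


Prefix sums: [0, 3, 11, 18, 30, 33, 42, 51, 54, 67, 69]
Sum[0..4] = prefix[5] - prefix[0] = 33 - 0 = 33


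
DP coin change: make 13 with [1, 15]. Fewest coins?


dp[0]=0; dp[i]=1+min(dp[i-c] for c in coins)
...dp[8]=8, dp[9]=9, dp[10]=10, dp[11]=11, dp[12]=12, dp[13]=13
Minimum coins for 13 = 13


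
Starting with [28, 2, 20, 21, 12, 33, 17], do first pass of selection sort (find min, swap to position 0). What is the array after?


After one pass: [2, 28, 20, 21, 12, 33, 17]


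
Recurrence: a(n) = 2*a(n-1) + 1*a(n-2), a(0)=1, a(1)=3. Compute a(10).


Build bottom-up:
...a(8)=1393, a(9)=3363, a(10)=2*3363+1*1393=8119


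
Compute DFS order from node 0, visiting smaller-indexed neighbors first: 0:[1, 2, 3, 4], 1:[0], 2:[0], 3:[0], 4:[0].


DFS stack-based: start with [0]
Visit order: [0, 1, 2, 3, 4]


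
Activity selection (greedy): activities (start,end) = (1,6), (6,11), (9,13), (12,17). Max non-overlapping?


Greedy: pick earliest-ending, then skip overlaps.
Selected (3 activities): [(1, 6), (6, 11), (12, 17)]


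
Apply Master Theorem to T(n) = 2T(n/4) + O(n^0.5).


a=2, b=4, c=0.5. log_4(2)=0.5 = c=0.5. Case 2: O(n^c log n) = O(sqrt(n) log n)
Complexity: O(sqrt(n) log n)


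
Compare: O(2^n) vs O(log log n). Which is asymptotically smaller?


double-logarithmic grows slower than exponential
O(log log n) is asymptotically smaller; O(2^n) grows faster


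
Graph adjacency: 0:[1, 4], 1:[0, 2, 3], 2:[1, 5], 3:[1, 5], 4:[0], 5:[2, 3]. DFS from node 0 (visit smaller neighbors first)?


DFS stack-based: start with [0]
Visit order: [0, 1, 2, 5, 3, 4]


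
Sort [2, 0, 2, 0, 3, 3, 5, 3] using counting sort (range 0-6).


Count array: [2, 0, 2, 3, 0, 1, 0]
Reconstruct: [0, 0, 2, 2, 3, 3, 3, 5]


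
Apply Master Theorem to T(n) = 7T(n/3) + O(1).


a=7, b=3, c=0. log_3(7)=1.771 > c=0. Case 1: O(n^log_b(a)) = O(n^1.771)
Complexity: O(n^1.771)


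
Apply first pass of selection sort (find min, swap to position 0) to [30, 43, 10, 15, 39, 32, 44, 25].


After one pass: [10, 43, 30, 15, 39, 32, 44, 25]


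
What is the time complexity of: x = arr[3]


Analysis: constant-time operation, no loop
Complexity: O(1)


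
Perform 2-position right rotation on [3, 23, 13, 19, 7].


Right rotate by 2: [19, 7, 3, 23, 13]


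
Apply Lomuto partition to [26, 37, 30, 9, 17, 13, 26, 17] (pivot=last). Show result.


Elements <= 17 go left of pivot.
Result: [9, 17, 13, 17, 37, 30, 26, 26], pivot at index 3


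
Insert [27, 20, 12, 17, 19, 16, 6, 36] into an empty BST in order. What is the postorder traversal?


Root = 27; build tree by BST insertion.
Postorder traversal: [6, 16, 19, 17, 12, 20, 36, 27]


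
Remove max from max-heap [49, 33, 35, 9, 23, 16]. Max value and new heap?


Max = 49
Replace root with last, heapify down
Resulting heap: [35, 33, 16, 9, 23]


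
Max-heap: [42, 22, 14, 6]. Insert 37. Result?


Append 37: [42, 22, 14, 6, 37]
Bubble up: swap idx 4(37) with idx 1(22)
Result: [42, 37, 14, 6, 22]


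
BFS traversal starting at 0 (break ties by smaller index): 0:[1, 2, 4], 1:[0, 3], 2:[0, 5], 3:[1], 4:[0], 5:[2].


BFS queue: start with [0]
Visit order: [0, 1, 2, 4, 3, 5]


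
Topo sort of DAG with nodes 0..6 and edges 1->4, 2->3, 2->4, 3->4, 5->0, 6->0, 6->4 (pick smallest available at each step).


Kahn's algorithm, process smallest node first
Order: [1, 2, 3, 5, 6, 0, 4]


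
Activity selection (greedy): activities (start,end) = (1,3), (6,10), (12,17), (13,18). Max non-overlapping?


Greedy: pick earliest-ending, then skip overlaps.
Selected (3 activities): [(1, 3), (6, 10), (12, 17)]


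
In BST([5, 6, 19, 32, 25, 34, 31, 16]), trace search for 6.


BST root = 5
Search for 6: compare at each node
Path: [5, 6]


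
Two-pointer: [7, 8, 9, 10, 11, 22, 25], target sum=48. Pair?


Two pointers: lo=0, hi=6
No pair sums to 48


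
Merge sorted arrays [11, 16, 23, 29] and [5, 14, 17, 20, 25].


Compare heads, take smaller each step.
Merged: [5, 11, 14, 16, 17, 20, 23, 25, 29]


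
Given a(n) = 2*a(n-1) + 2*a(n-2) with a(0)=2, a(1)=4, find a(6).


Build bottom-up:
...a(4)=88, a(5)=240, a(6)=2*240+2*88=656


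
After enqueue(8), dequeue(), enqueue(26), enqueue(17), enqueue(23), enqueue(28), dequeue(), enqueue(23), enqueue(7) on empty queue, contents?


enqueue(8) -> [8]
dequeue() returns 8 -> []
enqueue(26) -> [26]
enqueue(17) -> [26, 17]
enqueue(23) -> [26, 17, 23]
enqueue(28) -> [26, 17, 23, 28]
dequeue() returns 26 -> [17, 23, 28]
enqueue(23) -> [17, 23, 28, 23]
enqueue(7) -> [17, 23, 28, 23, 7]
Final queue (front to back): [17, 23, 28, 23, 7]


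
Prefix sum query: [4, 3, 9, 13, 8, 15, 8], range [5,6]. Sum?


Prefix sums: [0, 4, 7, 16, 29, 37, 52, 60]
Sum[5..6] = prefix[7] - prefix[5] = 60 - 37 = 23


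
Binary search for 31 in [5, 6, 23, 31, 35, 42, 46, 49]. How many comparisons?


Search for 31:
[0,7] mid=3 arr[3]=31
Total: 1 comparisons


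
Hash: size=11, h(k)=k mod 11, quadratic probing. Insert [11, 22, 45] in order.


Insertions: 11->slot 0; 22->slot 1; 45->slot 2
Table: [11, 22, 45, None, None, None, None, None, None, None, None]


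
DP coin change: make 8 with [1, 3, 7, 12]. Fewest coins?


dp[0]=0; dp[i]=1+min(dp[i-c] for c in coins)
...dp[3]=1, dp[4]=2, dp[5]=3, dp[6]=2, dp[7]=1, dp[8]=2
Minimum coins for 8 = 2


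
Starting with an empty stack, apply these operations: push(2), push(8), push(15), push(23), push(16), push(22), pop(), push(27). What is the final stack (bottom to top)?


push(2) -> [2]
push(8) -> [2, 8]
push(15) -> [2, 8, 15]
push(23) -> [2, 8, 15, 23]
push(16) -> [2, 8, 15, 23, 16]
push(22) -> [2, 8, 15, 23, 16, 22]
pop() returns 22 -> [2, 8, 15, 23, 16]
push(27) -> [2, 8, 15, 23, 16, 27]
Final stack (bottom to top): [2, 8, 15, 23, 16, 27]


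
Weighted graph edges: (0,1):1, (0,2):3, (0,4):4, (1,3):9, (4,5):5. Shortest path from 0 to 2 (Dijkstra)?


Dijkstra from 0:
Distances: {0: 0, 1: 1, 2: 3, 3: 10, 4: 4, 5: 9}
Shortest distance to 2 = 3, path = [0, 2]


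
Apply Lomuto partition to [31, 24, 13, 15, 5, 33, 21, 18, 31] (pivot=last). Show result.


Elements <= 31 go left of pivot.
Result: [31, 24, 13, 15, 5, 21, 18, 31, 33], pivot at index 7
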